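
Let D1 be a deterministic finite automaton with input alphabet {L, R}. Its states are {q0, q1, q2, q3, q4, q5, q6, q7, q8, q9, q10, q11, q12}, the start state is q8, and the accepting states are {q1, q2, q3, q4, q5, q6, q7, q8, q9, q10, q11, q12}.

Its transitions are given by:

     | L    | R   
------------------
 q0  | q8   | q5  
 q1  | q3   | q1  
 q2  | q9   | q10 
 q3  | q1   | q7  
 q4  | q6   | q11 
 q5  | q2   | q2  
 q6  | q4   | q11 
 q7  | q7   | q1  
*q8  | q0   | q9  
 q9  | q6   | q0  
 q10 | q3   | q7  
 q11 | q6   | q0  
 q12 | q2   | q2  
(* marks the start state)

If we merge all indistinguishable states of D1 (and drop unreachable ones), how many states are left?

First remove the unreachable states {q12}; 12 states remain.
P0 = {q1,q2,q3,q4,q5,q6,q7,q8,q9,q10,q11} | {q0}.
Refine {q1,q2,q3,q4,q5,q6,q7,q8,q9,q10,q11} on symbol L: members go to different blocks, giving {q1,q2,q3,q4,q5,q6,q7,q9,q10,q11} and {q8}.
On input R, block {q1,q2,q3,q4,q5,q6,q7,q9,q10,q11} splits into {q1,q2,q3,q4,q5,q6,q7,q10} and {q9,q11}.
Split {q1,q2,q3,q4,q5,q6,q7,q10} by δ(·,L) → {q1,q3,q4,q5,q6,q7,q10} and {q2}.
Refine {q1,q3,q4,q5,q6,q7,q10} on symbol L: members go to different blocks, giving {q1,q3,q4,q6,q7,q10} and {q5}.
On input R, block {q1,q3,q4,q6,q7,q10} splits into {q1,q3,q7,q10} and {q4,q6}.
The partition is now stable with 7 blocks: {q1,q3,q7,q10} | {q0} | {q8} | {q9,q11} | {q2} | {q5} | {q4,q6}.

7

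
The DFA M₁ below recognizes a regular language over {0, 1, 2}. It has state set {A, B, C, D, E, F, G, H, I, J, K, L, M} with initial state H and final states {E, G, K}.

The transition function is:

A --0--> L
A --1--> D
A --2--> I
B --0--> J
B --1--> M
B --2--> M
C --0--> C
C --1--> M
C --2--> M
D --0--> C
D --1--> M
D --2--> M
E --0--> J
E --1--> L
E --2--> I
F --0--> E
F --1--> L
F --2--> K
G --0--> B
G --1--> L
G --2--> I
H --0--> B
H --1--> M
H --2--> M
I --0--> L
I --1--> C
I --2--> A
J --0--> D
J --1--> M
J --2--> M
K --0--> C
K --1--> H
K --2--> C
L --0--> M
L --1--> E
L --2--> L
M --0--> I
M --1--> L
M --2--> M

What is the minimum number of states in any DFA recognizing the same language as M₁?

First remove the unreachable states {F,G,K}; 10 states remain.
P0 = {E} | {A,B,C,D,H,I,J,L,M}.
Split {A,B,C,D,H,I,J,L,M} by δ(·,1) → {A,B,C,D,H,I,J,M} and {L}.
Refine {A,B,C,D,H,I,J,M} on symbol 0: members go to different blocks, giving {B,C,D,H,J,M} and {A,I}.
Refine {B,C,D,H,J,M} on symbol 0: members go to different blocks, giving {B,C,D,H,J} and {M}.
Stable partition: {E} | {B,C,D,H,J} | {L} | {A,I} | {M} — 5 equivalence classes.

5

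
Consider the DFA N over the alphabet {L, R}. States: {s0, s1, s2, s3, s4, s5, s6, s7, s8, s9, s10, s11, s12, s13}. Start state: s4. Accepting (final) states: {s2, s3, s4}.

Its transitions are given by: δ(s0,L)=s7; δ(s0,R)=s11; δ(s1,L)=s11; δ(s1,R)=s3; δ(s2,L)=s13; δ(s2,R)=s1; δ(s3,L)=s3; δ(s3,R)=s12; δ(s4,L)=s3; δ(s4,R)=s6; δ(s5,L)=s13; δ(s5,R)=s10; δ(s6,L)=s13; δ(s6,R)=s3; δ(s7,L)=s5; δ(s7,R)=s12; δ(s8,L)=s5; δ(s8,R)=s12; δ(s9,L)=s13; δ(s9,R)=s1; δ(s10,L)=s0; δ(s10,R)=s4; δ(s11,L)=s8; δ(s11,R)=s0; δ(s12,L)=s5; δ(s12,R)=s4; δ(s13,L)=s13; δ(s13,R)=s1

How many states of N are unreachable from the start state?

2

Starting at s4 and following transitions, the reachable set is {s0, s1, s3, s4, s5, s6, s7, s8, s10, s11, s12, s13}. That leaves s2, s9 unreachable — 2 in total.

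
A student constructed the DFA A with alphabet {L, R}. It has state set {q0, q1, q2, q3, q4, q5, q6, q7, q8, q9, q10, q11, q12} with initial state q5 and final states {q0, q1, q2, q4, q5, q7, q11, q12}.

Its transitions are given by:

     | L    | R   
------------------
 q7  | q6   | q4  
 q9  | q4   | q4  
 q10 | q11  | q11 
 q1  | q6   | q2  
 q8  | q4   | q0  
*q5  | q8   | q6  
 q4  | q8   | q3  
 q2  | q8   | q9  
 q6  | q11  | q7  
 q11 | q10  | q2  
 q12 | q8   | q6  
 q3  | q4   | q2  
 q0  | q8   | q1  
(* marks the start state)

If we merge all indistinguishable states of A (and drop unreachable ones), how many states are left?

First remove the unreachable states {q12}; 12 states remain.
Start with accepting vs non-accepting: {q0,q1,q2,q4,q5,q7,q11} | {q3,q6,q8,q9,q10}.
Split {q0,q1,q2,q4,q5,q7,q11} by δ(·,R) → {q0,q1,q7,q11} and {q2,q4,q5}.
Split {q0,q1,q7,q11} by δ(·,R) → {q1,q7,q11} and {q0}.
On input L, block {q3,q6,q8,q9,q10} splits into {q3,q8,q9} and {q6,q10}.
On input R, block {q3,q8,q9} splits into {q3,q9} and {q8}.
Split {q2,q4,q5} by δ(·,R) → {q2,q4} and {q5}.
Stable partition: {q1,q7,q11} | {q3,q9} | {q2,q4} | {q0} | {q6,q10} | {q8} | {q5} — 7 equivalence classes.

7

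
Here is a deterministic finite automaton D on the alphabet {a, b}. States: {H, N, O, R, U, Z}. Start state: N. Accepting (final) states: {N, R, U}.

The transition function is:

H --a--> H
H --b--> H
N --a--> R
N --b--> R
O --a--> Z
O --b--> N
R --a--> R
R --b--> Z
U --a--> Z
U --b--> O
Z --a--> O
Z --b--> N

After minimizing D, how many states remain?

States {H,U} cannot be reached from the start state, so discard them.
Initial partition by acceptance: {N,R} | {O,Z}.
Refine {N,R} on symbol b: members go to different blocks, giving {R} and {N}.
No further refinement is possible. Final partition (3 blocks): {R} | {O,Z} | {N}.

3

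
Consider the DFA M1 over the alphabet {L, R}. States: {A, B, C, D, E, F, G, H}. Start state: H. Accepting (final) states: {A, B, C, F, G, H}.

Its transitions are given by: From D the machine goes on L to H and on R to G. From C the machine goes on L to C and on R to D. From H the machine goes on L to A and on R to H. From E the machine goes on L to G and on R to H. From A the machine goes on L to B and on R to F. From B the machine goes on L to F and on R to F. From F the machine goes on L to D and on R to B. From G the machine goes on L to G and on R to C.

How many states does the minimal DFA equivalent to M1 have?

7

First remove the unreachable states {E}; 7 states remain.
Start with accepting vs non-accepting: {A,B,C,F,G,H} | {D}.
On input L, block {A,B,C,F,G,H} splits into {A,B,C,G,H} and {F}.
On input L, block {A,B,C,G,H} splits into {A,C,G,H} and {B}.
On input L, block {A,C,G,H} splits into {C,G,H} and {A}.
Refine {C,G,H} on symbol L: members go to different blocks, giving {C,G} and {H}.
On input R, block {C,G} splits into {C} and {G}.
No further refinement is possible. Final partition (7 blocks): {C} | {D} | {F} | {B} | {A} | {H} | {G}.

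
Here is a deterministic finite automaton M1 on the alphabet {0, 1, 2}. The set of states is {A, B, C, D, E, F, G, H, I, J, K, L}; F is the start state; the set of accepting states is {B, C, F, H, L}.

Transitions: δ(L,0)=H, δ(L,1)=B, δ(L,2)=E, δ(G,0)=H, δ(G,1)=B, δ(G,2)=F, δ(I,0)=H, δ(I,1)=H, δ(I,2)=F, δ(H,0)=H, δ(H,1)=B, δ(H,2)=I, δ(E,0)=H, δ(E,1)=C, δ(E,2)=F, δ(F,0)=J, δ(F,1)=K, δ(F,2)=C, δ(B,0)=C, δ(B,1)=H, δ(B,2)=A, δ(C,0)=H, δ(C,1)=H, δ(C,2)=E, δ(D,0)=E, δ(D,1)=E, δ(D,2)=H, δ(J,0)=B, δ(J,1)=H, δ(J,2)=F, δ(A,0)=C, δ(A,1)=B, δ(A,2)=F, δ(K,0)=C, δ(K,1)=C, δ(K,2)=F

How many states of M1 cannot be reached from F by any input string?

3

BFS from F reaches {A, B, C, E, F, H, I, J, K}; the 3 state(s) D, G, L are never visited.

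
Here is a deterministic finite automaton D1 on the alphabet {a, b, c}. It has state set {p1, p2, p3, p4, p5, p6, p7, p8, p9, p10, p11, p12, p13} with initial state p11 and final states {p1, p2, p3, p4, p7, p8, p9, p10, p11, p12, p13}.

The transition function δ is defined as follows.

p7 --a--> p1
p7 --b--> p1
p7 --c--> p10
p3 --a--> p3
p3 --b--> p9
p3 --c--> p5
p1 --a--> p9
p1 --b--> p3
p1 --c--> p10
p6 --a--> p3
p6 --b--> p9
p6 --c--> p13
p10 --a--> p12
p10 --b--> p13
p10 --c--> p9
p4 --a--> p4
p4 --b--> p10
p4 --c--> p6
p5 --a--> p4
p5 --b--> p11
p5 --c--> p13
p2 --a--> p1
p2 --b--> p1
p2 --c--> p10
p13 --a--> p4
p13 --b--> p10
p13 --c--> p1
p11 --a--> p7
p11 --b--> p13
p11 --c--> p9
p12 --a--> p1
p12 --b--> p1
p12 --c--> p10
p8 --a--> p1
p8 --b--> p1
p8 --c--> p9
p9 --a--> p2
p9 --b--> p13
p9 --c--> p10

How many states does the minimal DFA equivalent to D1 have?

Reachable states from the start: {p1,p2,p3,p4,p5,p6,p7,p9,p10,p11,p12,p13}. Unreachable: {p8} — drop them.
Initial partition by acceptance: {p1,p2,p3,p4,p7,p9,p10,p11,p12,p13} | {p5,p6}.
On input c, block {p1,p2,p3,p4,p7,p9,p10,p11,p12,p13} splits into {p1,p2,p7,p9,p10,p11,p12,p13} and {p3,p4}.
Split {p1,p2,p7,p9,p10,p11,p12,p13} by δ(·,a) → {p1,p2,p7,p9,p10,p11,p12} and {p13}.
Split {p1,p2,p7,p9,p10,p11,p12} by δ(·,b) → {p2,p7,p12} and {p9,p10,p11} and {p1}.
The partition is now stable with 6 blocks: {p2,p7,p12} | {p5,p6} | {p3,p4} | {p13} | {p9,p10,p11} | {p1}.

6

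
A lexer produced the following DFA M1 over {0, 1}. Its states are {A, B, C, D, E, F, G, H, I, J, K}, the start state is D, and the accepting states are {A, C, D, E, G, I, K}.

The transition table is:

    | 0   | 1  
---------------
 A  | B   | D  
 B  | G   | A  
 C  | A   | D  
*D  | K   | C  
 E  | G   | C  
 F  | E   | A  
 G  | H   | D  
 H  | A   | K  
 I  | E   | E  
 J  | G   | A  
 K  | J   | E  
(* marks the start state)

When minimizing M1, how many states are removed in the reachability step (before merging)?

2

Starting at D and following transitions, the reachable set is {A, B, C, D, E, G, H, J, K}. That leaves F, I unreachable — 2 in total.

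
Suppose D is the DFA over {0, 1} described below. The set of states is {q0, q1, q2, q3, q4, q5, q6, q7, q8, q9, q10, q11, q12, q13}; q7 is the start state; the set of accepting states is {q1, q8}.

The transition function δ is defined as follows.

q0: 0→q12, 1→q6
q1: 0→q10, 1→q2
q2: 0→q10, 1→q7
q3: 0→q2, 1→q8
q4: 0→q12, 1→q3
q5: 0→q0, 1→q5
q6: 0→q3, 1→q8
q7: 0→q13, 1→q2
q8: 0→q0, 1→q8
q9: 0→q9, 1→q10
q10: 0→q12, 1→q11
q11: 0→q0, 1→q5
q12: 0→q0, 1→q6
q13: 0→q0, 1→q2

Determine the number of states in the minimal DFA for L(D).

8

Reachable states from the start: {q0,q2,q3,q5,q6,q7,q8,q10,q11,q12,q13}. Unreachable: {q1,q4,q9} — drop them.
Initial partition by acceptance: {q8} | {q0,q2,q3,q5,q6,q7,q10,q11,q12,q13}.
Refine {q0,q2,q3,q5,q6,q7,q10,q11,q12,q13} on symbol 1: members go to different blocks, giving {q0,q2,q5,q7,q10,q11,q12,q13} and {q3,q6}.
Split {q0,q2,q5,q7,q10,q11,q12,q13} by δ(·,1) → {q2,q5,q7,q10,q11,q13} and {q0,q12}.
On input 0, block {q2,q5,q7,q10,q11,q13} splits into {q5,q10,q11,q13} and {q2,q7}.
Refine {q5,q10,q11,q13} on symbol 1: members go to different blocks, giving {q5,q10,q11} and {q13}.
Refine {q3,q6} on symbol 0: members go to different blocks, giving {q3} and {q6}.
On input 0, block {q2,q7} splits into {q2} and {q7}.
No further refinement is possible. Final partition (8 blocks): {q8} | {q5,q10,q11} | {q3} | {q0,q12} | {q2} | {q13} | {q6} | {q7}.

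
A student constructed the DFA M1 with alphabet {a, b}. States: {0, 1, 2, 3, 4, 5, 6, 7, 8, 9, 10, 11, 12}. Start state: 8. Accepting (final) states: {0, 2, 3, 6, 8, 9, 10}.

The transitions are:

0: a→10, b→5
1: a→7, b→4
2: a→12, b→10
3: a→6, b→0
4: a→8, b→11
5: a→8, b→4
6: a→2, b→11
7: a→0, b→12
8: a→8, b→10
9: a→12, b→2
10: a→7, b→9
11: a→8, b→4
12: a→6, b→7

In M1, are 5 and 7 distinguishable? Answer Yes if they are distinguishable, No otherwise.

States {1,3} cannot be reached from the start state, so discard them.
P0 = {0,2,6,8,9,10} | {4,5,7,11,12}.
Split {0,2,6,8,9,10} by δ(·,a) → {0,6,8} and {2,9,10}.
On input a, block {0,6,8} splits into {0,6} and {8}.
Split {4,5,7,11,12} by δ(·,a) → {4,5,11} and {7,12}.
No further refinement is possible. Final partition (5 blocks): {0,6} | {4,5,11} | {2,9,10} | {8} | {7,12}.
5 and 7 end up in different blocks, so they are distinguishable. For instance, the string 'ab' is accepted from only 5.

Yes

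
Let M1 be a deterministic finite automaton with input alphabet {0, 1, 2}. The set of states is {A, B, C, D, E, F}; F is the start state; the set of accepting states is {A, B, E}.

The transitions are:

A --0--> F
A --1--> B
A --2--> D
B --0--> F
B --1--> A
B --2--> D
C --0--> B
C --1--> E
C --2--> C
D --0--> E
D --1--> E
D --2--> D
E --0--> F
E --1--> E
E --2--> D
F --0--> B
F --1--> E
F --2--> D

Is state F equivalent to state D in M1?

First remove the unreachable states {C}; 5 states remain.
Start with accepting vs non-accepting: {A,B,E} | {D,F}.
The partition is now stable with 2 blocks: {A,B,E} | {D,F}.
F and D lie in the same block of the stable partition, so they are equivalent — no string distinguishes them.

Yes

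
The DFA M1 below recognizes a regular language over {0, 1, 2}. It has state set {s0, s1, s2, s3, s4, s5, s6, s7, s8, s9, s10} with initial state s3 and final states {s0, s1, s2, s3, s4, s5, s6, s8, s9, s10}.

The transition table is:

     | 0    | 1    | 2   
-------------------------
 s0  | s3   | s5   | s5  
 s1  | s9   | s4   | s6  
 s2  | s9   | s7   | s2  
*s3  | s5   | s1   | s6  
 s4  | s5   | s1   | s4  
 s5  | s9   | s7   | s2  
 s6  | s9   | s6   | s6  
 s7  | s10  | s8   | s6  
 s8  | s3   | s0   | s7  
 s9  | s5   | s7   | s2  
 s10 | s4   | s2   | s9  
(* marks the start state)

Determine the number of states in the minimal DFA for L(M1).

Start with accepting vs non-accepting: {s0,s1,s2,s3,s4,s5,s6,s8,s9,s10} | {s7}.
On input 1, block {s0,s1,s2,s3,s4,s5,s6,s8,s9,s10} splits into {s0,s1,s3,s4,s6,s8,s10} and {s2,s5,s9}.
Refine {s0,s1,s3,s4,s6,s8,s10} on symbol 0: members go to different blocks, giving {s1,s3,s4,s6} and {s0,s8,s10}.
Split {s0,s8,s10} by δ(·,1) → {s0,s10} and {s8}.
The partition is now stable with 5 blocks: {s1,s3,s4,s6} | {s7} | {s2,s5,s9} | {s0,s10} | {s8}.

5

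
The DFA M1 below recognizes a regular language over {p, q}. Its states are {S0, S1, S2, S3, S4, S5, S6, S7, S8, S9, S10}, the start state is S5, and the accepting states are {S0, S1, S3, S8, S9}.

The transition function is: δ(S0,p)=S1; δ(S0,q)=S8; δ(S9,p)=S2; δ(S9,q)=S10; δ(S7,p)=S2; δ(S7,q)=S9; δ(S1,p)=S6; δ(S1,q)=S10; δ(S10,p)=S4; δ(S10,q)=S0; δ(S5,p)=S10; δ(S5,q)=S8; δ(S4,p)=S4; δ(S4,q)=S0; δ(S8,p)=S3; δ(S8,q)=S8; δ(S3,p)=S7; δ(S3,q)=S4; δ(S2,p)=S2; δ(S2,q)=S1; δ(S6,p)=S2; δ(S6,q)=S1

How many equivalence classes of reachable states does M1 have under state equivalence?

4

All states are reachable from the start state.
Start with accepting vs non-accepting: {S0,S1,S3,S8,S9} | {S2,S4,S5,S6,S7,S10}.
Split {S0,S1,S3,S8,S9} by δ(·,p) → {S1,S3,S9} and {S0,S8}.
On input q, block {S2,S4,S5,S6,S7,S10} splits into {S2,S6,S7} and {S4,S5,S10}.
The partition is now stable with 4 blocks: {S1,S3,S9} | {S2,S6,S7} | {S0,S8} | {S4,S5,S10}.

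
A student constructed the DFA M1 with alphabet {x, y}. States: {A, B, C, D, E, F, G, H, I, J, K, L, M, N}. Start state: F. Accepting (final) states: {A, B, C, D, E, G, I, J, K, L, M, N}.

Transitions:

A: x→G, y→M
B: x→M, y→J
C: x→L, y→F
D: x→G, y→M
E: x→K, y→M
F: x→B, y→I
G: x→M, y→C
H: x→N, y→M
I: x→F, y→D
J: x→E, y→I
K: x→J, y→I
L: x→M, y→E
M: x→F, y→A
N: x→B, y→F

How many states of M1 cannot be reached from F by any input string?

2

Starting at F and following transitions, the reachable set is {A, B, C, D, E, F, G, I, J, K, L, M}. That leaves H, N unreachable — 2 in total.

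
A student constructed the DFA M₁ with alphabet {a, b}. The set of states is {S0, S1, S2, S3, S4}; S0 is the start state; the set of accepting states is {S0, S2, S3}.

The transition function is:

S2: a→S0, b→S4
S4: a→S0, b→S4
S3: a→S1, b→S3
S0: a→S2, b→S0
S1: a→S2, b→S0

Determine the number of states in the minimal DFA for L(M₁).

3

First remove the unreachable states {S1,S3}; 3 states remain.
Start with accepting vs non-accepting: {S0,S2} | {S4}.
Split {S0,S2} by δ(·,b) → {S0} and {S2}.
No further refinement is possible. Final partition (3 blocks): {S0} | {S4} | {S2}.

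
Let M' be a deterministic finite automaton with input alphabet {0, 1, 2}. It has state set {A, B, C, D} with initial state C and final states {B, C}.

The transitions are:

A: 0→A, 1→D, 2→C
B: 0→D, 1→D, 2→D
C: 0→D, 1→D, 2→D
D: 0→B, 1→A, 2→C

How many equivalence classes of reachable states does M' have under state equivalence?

3

P0 = {B,C} | {A,D}.
On input 0, block {A,D} splits into {A} and {D}.
The partition is now stable with 3 blocks: {B,C} | {A} | {D}.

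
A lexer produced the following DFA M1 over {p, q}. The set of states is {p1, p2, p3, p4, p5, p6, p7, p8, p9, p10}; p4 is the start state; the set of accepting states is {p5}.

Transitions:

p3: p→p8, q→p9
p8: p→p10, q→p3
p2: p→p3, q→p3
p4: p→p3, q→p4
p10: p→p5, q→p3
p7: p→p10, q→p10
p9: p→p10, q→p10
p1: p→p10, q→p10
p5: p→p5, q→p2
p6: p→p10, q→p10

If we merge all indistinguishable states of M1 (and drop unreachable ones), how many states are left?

Reachable states from the start: {p2,p3,p4,p5,p8,p9,p10}. Unreachable: {p1,p6,p7} — drop them.
Start with accepting vs non-accepting: {p5} | {p2,p3,p4,p8,p9,p10}.
On input p, block {p2,p3,p4,p8,p9,p10} splits into {p2,p3,p4,p8,p9} and {p10}.
Refine {p2,p3,p4,p8,p9} on symbol p: members go to different blocks, giving {p2,p3,p4} and {p8,p9}.
Split {p2,p3,p4} by δ(·,p) → {p2,p4} and {p3}.
On input q, block {p2,p4} splits into {p2} and {p4}.
On input q, block {p8,p9} splits into {p8} and {p9}.
No further refinement is possible. Final partition (7 blocks): {p5} | {p2} | {p10} | {p8} | {p3} | {p4} | {p9}.

7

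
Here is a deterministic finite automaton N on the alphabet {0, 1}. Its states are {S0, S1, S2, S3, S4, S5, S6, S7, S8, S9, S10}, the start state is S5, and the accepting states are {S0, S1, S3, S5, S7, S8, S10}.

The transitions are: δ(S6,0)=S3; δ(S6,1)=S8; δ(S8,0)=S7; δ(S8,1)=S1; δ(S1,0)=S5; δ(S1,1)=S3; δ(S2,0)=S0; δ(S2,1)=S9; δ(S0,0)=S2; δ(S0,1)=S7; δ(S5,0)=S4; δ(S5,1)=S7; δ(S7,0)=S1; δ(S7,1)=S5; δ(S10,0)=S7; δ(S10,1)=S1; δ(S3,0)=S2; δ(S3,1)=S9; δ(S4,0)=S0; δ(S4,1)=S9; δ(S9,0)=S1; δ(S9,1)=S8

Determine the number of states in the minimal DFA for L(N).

States {S6,S10} cannot be reached from the start state, so discard them.
Initial partition by acceptance: {S0,S1,S3,S5,S7,S8} | {S2,S4,S9}.
Refine {S0,S1,S3,S5,S7,S8} on symbol 0: members go to different blocks, giving {S0,S3,S5} and {S1,S7,S8}.
Split {S0,S3,S5} by δ(·,1) → {S0,S5} and {S3}.
On input 0, block {S2,S4,S9} splits into {S2,S4} and {S9}.
On input 0, block {S1,S7,S8} splits into {S7,S8} and {S1}.
On input 0, block {S7,S8} splits into {S7} and {S8}.
No further refinement is possible. Final partition (7 blocks): {S0,S5} | {S2,S4} | {S7} | {S3} | {S9} | {S1} | {S8}.

7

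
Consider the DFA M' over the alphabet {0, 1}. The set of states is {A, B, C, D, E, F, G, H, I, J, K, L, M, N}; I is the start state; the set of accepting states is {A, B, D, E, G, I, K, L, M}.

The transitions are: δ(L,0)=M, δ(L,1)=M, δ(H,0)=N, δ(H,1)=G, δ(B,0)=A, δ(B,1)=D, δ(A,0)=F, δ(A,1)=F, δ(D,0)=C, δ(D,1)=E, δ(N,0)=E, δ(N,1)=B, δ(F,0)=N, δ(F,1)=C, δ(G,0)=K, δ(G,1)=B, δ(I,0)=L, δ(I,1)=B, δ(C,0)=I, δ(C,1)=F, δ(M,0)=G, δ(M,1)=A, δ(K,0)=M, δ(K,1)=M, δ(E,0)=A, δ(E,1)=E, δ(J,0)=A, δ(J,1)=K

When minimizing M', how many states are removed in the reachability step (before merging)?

2

No path from I leads to H, J; the other 12 states are all reachable.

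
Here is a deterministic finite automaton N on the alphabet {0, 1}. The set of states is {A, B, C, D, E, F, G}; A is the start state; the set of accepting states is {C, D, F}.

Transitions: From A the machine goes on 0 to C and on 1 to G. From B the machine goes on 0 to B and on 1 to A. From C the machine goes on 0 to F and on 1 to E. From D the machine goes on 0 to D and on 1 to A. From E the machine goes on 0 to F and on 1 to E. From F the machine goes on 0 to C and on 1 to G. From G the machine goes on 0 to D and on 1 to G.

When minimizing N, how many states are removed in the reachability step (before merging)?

1

Starting at A and following transitions, the reachable set is {A, C, D, E, F, G}. That leaves B unreachable — 1 in total.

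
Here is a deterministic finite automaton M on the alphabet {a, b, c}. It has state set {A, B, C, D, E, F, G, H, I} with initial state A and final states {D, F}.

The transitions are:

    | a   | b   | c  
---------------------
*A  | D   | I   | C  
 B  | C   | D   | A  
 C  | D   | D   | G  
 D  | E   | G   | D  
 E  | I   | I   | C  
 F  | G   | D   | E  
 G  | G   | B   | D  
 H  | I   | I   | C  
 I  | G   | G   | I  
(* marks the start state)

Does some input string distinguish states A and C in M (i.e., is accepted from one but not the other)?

States {F,H} cannot be reached from the start state, so discard them.
Start with accepting vs non-accepting: {D} | {A,B,C,E,G,I}.
Split {A,B,C,E,G,I} by δ(·,a) → {B,E,G,I} and {A,C}.
On input a, block {B,E,G,I} splits into {E,G,I} and {B}.
Split {E,G,I} by δ(·,b) → {E,I} and {G}.
Split {E,I} by δ(·,a) → {E} and {I}.
Split {A,C} by δ(·,b) → {A} and {C}.
Stable partition: {D} | {E} | {A} | {B} | {G} | {I} | {C} — 7 equivalence classes.
A and C end up in different blocks, so they are distinguishable. For instance, the string 'b' is accepted from only C.

Yes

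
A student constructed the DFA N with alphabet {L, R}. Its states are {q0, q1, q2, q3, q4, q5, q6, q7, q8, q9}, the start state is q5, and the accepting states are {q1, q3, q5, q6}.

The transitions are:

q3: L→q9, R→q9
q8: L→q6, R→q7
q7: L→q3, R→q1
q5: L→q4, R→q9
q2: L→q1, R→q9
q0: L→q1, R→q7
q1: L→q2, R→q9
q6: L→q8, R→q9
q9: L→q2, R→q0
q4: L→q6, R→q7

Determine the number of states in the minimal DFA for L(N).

8

Every state is reachable, so we keep all 10.
Start with accepting vs non-accepting: {q1,q3,q5,q6} | {q0,q2,q4,q7,q8,q9}.
Refine {q0,q2,q4,q7,q8,q9} on symbol L: members go to different blocks, giving {q0,q2,q4,q7,q8} and {q9}.
On input L, block {q1,q3,q5,q6} splits into {q1,q5,q6} and {q3}.
On input L, block {q0,q2,q4,q7,q8} splits into {q0,q2,q4,q8} and {q7}.
On input R, block {q0,q2,q4,q8} splits into {q0,q4,q8} and {q2}.
Split {q1,q5,q6} by δ(·,L) → {q5,q6} and {q1}.
Split {q0,q4,q8} by δ(·,L) → {q4,q8} and {q0}.
No further refinement is possible. Final partition (8 blocks): {q5,q6} | {q4,q8} | {q9} | {q3} | {q7} | {q2} | {q1} | {q0}.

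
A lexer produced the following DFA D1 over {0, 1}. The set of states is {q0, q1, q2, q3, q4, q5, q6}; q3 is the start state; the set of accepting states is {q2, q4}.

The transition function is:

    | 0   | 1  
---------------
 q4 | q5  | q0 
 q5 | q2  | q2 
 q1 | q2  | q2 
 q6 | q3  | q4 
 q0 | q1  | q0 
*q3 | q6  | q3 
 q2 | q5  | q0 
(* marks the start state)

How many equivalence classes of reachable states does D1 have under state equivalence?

Every state is reachable, so we keep all 7.
Initial partition by acceptance: {q2,q4} | {q0,q1,q3,q5,q6}.
On input 0, block {q0,q1,q3,q5,q6} splits into {q0,q3,q6} and {q1,q5}.
On input 0, block {q0,q3,q6} splits into {q3,q6} and {q0}.
Refine {q3,q6} on symbol 1: members go to different blocks, giving {q3} and {q6}.
No further refinement is possible. Final partition (5 blocks): {q2,q4} | {q3} | {q1,q5} | {q0} | {q6}.

5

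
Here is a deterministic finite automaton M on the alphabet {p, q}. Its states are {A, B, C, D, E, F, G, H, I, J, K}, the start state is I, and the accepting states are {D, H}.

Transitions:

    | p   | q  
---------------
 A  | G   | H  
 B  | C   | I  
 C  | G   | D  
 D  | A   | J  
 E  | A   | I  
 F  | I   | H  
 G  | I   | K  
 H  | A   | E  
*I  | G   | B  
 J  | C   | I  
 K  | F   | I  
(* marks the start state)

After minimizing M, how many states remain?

4

P0 = {D,H} | {A,B,C,E,F,G,I,J,K}.
Refine {A,B,C,E,F,G,I,J,K} on symbol q: members go to different blocks, giving {B,E,G,I,J,K} and {A,C,F}.
Split {B,E,G,I,J,K} by δ(·,p) → {B,E,J,K} and {G,I}.
Stable partition: {D,H} | {B,E,J,K} | {A,C,F} | {G,I} — 4 equivalence classes.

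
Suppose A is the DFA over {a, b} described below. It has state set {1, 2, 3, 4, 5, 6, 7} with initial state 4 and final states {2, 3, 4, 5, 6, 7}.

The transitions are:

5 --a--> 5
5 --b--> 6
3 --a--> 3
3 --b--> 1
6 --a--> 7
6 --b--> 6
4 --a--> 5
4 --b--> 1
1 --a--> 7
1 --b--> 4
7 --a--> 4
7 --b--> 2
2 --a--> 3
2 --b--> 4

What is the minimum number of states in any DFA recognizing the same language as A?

7

P0 = {2,3,4,5,6,7} | {1}.
On input b, block {2,3,4,5,6,7} splits into {2,5,6,7} and {3,4}.
Split {2,5,6,7} by δ(·,a) → {2,7} and {5,6}.
Split {2,7} by δ(·,b) → {2} and {7}.
Refine {3,4} on symbol a: members go to different blocks, giving {3} and {4}.
On input a, block {5,6} splits into {5} and {6}.
Stable partition: {2} | {1} | {3} | {5} | {7} | {4} | {6} — 7 equivalence classes.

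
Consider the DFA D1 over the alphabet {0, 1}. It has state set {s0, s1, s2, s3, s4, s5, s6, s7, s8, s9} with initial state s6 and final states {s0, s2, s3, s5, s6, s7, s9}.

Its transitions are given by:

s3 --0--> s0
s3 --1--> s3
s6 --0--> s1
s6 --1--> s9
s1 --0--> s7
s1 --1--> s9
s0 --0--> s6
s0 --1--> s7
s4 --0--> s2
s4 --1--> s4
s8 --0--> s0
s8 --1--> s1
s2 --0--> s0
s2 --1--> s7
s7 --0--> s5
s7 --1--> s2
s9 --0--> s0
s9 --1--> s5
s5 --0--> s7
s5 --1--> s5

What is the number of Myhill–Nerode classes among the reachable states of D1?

First remove the unreachable states {s3,s4,s8}; 7 states remain.
Start with accepting vs non-accepting: {s0,s2,s5,s6,s7,s9} | {s1}.
Refine {s0,s2,s5,s6,s7,s9} on symbol 0: members go to different blocks, giving {s0,s2,s5,s7,s9} and {s6}.
On input 0, block {s0,s2,s5,s7,s9} splits into {s2,s5,s7,s9} and {s0}.
Split {s2,s5,s7,s9} by δ(·,0) → {s2,s9} and {s5,s7}.
On input 1, block {s5,s7} splits into {s5} and {s7}.
Split {s2,s9} by δ(·,1) → {s2} and {s9}.
The partition is now stable with 7 blocks: {s2} | {s1} | {s6} | {s0} | {s5} | {s7} | {s9}.

7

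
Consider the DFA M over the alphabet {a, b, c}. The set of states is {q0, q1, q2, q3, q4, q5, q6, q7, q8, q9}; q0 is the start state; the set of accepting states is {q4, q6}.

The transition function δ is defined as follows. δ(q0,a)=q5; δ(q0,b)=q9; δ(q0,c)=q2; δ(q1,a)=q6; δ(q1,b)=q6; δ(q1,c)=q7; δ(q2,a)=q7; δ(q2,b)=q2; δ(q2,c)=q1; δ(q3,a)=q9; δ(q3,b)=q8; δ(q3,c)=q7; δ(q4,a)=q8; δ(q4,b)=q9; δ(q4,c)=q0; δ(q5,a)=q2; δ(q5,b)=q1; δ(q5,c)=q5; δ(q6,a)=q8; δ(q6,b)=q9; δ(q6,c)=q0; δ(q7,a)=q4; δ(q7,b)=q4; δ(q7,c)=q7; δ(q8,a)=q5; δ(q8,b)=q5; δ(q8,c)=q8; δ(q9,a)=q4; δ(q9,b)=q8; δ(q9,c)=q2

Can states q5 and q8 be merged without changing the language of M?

Reachable states from the start: {q0,q1,q2,q4,q5,q6,q7,q8,q9}. Unreachable: {q3} — drop them.
P0 = {q4,q6} | {q0,q1,q2,q5,q7,q8,q9}.
Split {q0,q1,q2,q5,q7,q8,q9} by δ(·,a) → {q0,q2,q5,q8} and {q1,q7,q9}.
On input a, block {q0,q2,q5,q8} splits into {q0,q5,q8} and {q2}.
On input a, block {q0,q5,q8} splits into {q0,q8} and {q5}.
Refine {q0,q8} on symbol b: members go to different blocks, giving {q0} and {q8}.
Refine {q1,q7,q9} on symbol b: members go to different blocks, giving {q1,q7} and {q9}.
The partition is now stable with 7 blocks: {q4,q6} | {q0} | {q1,q7} | {q2} | {q5} | {q8} | {q9}.
q5 and q8 end up in different blocks, so they are distinguishable. For instance, the string 'ba' is accepted from only q5.

No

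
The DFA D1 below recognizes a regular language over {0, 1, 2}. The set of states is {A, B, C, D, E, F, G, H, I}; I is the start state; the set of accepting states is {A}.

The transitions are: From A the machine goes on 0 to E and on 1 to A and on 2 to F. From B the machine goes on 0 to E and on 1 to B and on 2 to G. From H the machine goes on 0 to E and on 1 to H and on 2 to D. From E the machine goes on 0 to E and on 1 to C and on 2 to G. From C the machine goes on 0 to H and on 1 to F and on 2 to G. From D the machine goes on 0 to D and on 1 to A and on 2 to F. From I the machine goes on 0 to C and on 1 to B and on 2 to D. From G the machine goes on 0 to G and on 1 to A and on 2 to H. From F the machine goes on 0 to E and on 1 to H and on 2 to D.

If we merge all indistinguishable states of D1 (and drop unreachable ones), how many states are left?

3

Start with accepting vs non-accepting: {A} | {B,C,D,E,F,G,H,I}.
Refine {B,C,D,E,F,G,H,I} on symbol 1: members go to different blocks, giving {B,C,E,F,H,I} and {D,G}.
The partition is now stable with 3 blocks: {A} | {B,C,E,F,H,I} | {D,G}.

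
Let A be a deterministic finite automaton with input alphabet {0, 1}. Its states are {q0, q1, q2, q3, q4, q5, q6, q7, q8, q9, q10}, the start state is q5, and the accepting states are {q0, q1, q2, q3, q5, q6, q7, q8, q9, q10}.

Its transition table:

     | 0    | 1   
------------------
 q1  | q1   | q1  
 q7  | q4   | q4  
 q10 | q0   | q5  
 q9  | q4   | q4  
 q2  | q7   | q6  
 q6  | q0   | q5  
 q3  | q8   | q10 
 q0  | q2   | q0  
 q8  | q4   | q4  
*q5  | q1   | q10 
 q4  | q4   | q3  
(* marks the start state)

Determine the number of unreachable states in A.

No path from q5 leads to q9; the other 10 states are all reachable.

1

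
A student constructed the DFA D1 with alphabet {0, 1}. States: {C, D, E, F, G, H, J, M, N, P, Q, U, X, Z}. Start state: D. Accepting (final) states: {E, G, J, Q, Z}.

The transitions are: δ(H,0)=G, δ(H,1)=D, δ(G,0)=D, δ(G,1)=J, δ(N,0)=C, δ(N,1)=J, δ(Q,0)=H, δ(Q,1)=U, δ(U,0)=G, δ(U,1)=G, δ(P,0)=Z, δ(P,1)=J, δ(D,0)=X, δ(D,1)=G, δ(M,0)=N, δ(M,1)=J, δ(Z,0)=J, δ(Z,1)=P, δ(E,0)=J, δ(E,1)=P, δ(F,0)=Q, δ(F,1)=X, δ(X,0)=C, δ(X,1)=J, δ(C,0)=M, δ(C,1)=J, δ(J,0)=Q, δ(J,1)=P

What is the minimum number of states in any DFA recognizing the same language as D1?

First remove the unreachable states {E,F}; 12 states remain.
Start with accepting vs non-accepting: {G,J,Q,Z} | {C,D,H,M,N,P,U,X}.
On input 0, block {G,J,Q,Z} splits into {G,Q} and {J,Z}.
Refine {G,Q} on symbol 1: members go to different blocks, giving {G} and {Q}.
Split {C,D,H,M,N,P,U,X} by δ(·,0) → {C,D,M,N,X} and {H,U} and {P}.
On input 1, block {C,D,M,N,X} splits into {C,M,N,X} and {D}.
On input 0, block {J,Z} splits into {Z} and {J}.
Refine {H,U} on symbol 1: members go to different blocks, giving {U} and {H}.
Stable partition: {G} | {C,M,N,X} | {Z} | {Q} | {U} | {P} | {D} | {J} | {H} — 9 equivalence classes.

9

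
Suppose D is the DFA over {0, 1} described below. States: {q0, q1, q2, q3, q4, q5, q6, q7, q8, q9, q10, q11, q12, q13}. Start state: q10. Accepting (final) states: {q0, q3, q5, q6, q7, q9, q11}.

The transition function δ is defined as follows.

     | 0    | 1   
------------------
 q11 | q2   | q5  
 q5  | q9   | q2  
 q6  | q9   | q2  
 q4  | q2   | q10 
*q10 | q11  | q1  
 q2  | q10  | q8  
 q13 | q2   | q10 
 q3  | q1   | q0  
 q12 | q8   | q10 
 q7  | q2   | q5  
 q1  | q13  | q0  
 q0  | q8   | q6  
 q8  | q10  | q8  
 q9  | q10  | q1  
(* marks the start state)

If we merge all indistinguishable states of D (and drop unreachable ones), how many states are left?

7

Reachable states from the start: {q0,q1,q2,q5,q6,q8,q9,q10,q11,q13}. Unreachable: {q3,q4,q7,q12} — drop them.
Start with accepting vs non-accepting: {q0,q5,q6,q9,q11} | {q1,q2,q8,q10,q13}.
On input 0, block {q0,q5,q6,q9,q11} splits into {q0,q9,q11} and {q5,q6}.
Split {q0,q9,q11} by δ(·,1) → {q0,q11} and {q9}.
Refine {q1,q2,q8,q10,q13} on symbol 0: members go to different blocks, giving {q1,q2,q8,q13} and {q10}.
Split {q1,q2,q8,q13} by δ(·,0) → {q1,q13} and {q2,q8}.
On input 0, block {q1,q13} splits into {q1} and {q13}.
The partition is now stable with 7 blocks: {q0,q11} | {q1} | {q5,q6} | {q9} | {q10} | {q2,q8} | {q13}.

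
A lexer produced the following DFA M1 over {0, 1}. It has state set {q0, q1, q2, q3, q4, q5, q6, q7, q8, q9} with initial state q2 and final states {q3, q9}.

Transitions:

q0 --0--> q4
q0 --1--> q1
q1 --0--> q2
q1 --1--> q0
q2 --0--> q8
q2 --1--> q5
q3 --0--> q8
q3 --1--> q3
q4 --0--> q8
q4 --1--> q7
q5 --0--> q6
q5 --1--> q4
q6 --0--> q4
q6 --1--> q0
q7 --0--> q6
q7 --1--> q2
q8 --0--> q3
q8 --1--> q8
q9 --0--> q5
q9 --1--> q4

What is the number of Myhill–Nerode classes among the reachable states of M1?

5

Reachable states from the start: {q0,q1,q2,q3,q4,q5,q6,q7,q8}. Unreachable: {q9} — drop them.
Start with accepting vs non-accepting: {q3} | {q0,q1,q2,q4,q5,q6,q7,q8}.
On input 0, block {q0,q1,q2,q4,q5,q6,q7,q8} splits into {q0,q1,q2,q4,q5,q6,q7} and {q8}.
On input 0, block {q0,q1,q2,q4,q5,q6,q7} splits into {q0,q1,q5,q6,q7} and {q2,q4}.
On input 0, block {q0,q1,q5,q6,q7} splits into {q0,q1,q6} and {q5,q7}.
No further refinement is possible. Final partition (5 blocks): {q3} | {q0,q1,q6} | {q8} | {q2,q4} | {q5,q7}.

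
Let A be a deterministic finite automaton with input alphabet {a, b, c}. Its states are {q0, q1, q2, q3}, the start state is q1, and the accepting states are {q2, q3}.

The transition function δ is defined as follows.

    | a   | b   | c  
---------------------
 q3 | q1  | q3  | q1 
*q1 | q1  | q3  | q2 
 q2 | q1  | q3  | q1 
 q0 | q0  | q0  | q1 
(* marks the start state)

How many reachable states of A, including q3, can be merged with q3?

2

First remove the unreachable states {q0}; 3 states remain.
P0 = {q2,q3} | {q1}.
No further refinement is possible. Final partition (2 blocks): {q2,q3} | {q1}.
State q3 belongs to the block {q2,q3}, which has 2 states.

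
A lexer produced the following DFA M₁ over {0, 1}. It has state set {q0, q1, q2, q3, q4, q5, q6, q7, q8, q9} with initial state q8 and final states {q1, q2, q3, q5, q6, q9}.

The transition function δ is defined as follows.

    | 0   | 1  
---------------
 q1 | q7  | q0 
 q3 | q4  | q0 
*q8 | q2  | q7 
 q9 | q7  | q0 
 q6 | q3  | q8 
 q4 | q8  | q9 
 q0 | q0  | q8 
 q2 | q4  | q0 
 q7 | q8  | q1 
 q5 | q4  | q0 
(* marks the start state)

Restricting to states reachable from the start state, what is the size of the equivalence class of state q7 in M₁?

First remove the unreachable states {q3,q5,q6}; 7 states remain.
Start with accepting vs non-accepting: {q1,q2,q9} | {q0,q4,q7,q8}.
On input 0, block {q0,q4,q7,q8} splits into {q0,q4,q7} and {q8}.
Split {q0,q4,q7} by δ(·,0) → {q4,q7} and {q0}.
No further refinement is possible. Final partition (4 blocks): {q1,q2,q9} | {q4,q7} | {q8} | {q0}.
The equivalence class containing q7 is {q4,q7}, of size 2.

2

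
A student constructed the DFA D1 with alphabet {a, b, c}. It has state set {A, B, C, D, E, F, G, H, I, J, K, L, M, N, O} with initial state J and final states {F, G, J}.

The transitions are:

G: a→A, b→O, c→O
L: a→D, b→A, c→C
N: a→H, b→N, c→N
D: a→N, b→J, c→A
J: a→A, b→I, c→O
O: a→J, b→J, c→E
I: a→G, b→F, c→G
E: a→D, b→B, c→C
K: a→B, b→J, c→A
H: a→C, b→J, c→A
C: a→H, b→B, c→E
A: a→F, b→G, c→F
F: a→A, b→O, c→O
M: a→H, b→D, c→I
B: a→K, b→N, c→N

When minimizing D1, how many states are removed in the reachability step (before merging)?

Starting at J and following transitions, the reachable set is {A, B, C, D, E, F, G, H, I, J, K, N, O}. That leaves L, M unreachable — 2 in total.

2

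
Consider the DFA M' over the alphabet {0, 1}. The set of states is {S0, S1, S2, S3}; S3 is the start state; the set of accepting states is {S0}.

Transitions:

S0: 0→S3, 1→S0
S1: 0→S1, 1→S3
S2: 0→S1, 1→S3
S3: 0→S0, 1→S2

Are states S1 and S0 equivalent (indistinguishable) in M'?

No

Start with accepting vs non-accepting: {S0} | {S1,S2,S3}.
Refine {S1,S2,S3} on symbol 0: members go to different blocks, giving {S1,S2} and {S3}.
The partition is now stable with 3 blocks: {S0} | {S1,S2} | {S3}.
S1 and S0 end up in different blocks, so they are distinguishable. For instance, the string 'ε' is accepted from only S0.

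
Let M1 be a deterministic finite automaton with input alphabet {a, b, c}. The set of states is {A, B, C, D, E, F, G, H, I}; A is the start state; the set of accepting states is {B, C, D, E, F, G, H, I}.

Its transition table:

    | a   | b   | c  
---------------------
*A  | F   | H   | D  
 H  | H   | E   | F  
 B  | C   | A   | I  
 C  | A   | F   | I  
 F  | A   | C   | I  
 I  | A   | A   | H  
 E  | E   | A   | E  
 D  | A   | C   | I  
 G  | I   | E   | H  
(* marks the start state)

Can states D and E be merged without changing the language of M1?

No

Reachable states from the start: {A,C,D,E,F,H,I}. Unreachable: {B,G} — drop them.
Initial partition by acceptance: {C,D,E,F,H,I} | {A}.
On input a, block {C,D,E,F,H,I} splits into {C,D,F,I} and {E,H}.
Refine {C,D,F,I} on symbol b: members go to different blocks, giving {C,D,F} and {I}.
Refine {E,H} on symbol b: members go to different blocks, giving {E} and {H}.
The partition is now stable with 5 blocks: {C,D,F} | {A} | {E} | {I} | {H}.
D and E end up in different blocks, so they are distinguishable. For instance, the string 'a' is accepted from only E.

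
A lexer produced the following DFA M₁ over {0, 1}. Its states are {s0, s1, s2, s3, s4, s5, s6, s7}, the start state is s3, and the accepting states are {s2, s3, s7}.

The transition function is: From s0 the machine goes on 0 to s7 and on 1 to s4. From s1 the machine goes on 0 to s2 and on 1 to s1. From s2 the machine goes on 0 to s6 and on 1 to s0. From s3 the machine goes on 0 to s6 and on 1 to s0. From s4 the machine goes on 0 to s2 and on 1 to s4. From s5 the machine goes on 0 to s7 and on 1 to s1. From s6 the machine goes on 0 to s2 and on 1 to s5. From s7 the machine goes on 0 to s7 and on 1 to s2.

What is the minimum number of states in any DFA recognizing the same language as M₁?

5

Initial partition by acceptance: {s2,s3,s7} | {s0,s1,s4,s5,s6}.
Refine {s2,s3,s7} on symbol 0: members go to different blocks, giving {s2,s3} and {s7}.
Refine {s0,s1,s4,s5,s6} on symbol 0: members go to different blocks, giving {s1,s4,s6} and {s0,s5}.
Refine {s1,s4,s6} on symbol 1: members go to different blocks, giving {s1,s4} and {s6}.
No further refinement is possible. Final partition (5 blocks): {s2,s3} | {s1,s4} | {s7} | {s0,s5} | {s6}.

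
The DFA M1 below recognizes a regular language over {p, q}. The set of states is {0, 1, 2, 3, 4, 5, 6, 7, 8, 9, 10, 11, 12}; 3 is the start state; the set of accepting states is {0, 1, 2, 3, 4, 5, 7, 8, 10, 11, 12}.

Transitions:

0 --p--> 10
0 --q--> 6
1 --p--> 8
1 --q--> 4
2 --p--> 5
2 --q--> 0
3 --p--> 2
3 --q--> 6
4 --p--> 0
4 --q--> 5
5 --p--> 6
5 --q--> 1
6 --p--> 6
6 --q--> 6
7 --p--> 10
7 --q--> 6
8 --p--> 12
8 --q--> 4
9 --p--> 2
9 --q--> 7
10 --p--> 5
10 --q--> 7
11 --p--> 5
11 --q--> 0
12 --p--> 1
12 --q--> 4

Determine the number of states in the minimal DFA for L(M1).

6

States {9,11} cannot be reached from the start state, so discard them.
P0 = {0,1,2,3,4,5,7,8,10,12} | {6}.
On input p, block {0,1,2,3,4,5,7,8,10,12} splits into {0,1,2,3,4,7,8,10,12} and {5}.
Refine {0,1,2,3,4,7,8,10,12} on symbol p: members go to different blocks, giving {0,1,3,4,7,8,12} and {2,10}.
On input p, block {0,1,3,4,7,8,12} splits into {1,4,8,12} and {0,3,7}.
On input p, block {1,4,8,12} splits into {1,8,12} and {4}.
No further refinement is possible. Final partition (6 blocks): {1,8,12} | {6} | {5} | {2,10} | {0,3,7} | {4}.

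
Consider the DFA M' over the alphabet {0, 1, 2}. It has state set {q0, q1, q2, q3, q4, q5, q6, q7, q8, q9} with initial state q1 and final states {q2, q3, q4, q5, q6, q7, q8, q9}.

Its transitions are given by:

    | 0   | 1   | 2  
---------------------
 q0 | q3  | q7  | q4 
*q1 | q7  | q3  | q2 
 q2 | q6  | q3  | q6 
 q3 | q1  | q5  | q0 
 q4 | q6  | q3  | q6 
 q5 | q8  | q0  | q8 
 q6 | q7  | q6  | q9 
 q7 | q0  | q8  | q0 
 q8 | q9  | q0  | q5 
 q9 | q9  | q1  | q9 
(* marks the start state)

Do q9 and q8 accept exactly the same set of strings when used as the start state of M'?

Yes

All states are reachable from the start state.
Start with accepting vs non-accepting: {q2,q3,q4,q5,q6,q7,q8,q9} | {q0,q1}.
Refine {q2,q3,q4,q5,q6,q7,q8,q9} on symbol 0: members go to different blocks, giving {q2,q4,q5,q6,q8,q9} and {q3,q7}.
Split {q2,q4,q5,q6,q8,q9} by δ(·,0) → {q2,q4,q5,q8,q9} and {q6}.
On input 0, block {q2,q4,q5,q8,q9} splits into {q5,q8,q9} and {q2,q4}.
Stable partition: {q5,q8,q9} | {q0,q1} | {q3,q7} | {q6} | {q2,q4} — 5 equivalence classes.
q9 and q8 lie in the same block of the stable partition, so they are equivalent — no string distinguishes them.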